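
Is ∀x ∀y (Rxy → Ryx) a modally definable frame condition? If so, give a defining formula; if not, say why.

This is a Sahlqvist condition; the B axiom r → □◇r defines it.
Suppose r→□◇r is valid. Take Rxy and set V(r)={x}. Then r at x, so □◇r at x, so ◇r at y, so some z with Ryz has r; z=x, i.e. Ryx.

Yes — defined by r → □◇r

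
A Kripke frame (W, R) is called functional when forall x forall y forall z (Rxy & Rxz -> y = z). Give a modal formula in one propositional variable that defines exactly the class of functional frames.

This is partial functionality; the standard corresponding axiom is CD: ◇q → □q.
Suppose ◇q→□q is valid. Take Rxy, Rxz and set V(q)={y}. Then ◇q at x, so □q at x, so q at z, i.e. z=y.

◇q → □q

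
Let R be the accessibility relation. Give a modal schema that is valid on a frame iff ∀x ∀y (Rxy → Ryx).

A defining formula is s → □◇s (the B axiom).
Suppose s→□◇s is valid. Take Rxy and set V(s)={x}. Then s at x, so □◇s at x, so ◇s at y, so some z with Ryz has s; z=x, i.e. Ryx.

s → □◇s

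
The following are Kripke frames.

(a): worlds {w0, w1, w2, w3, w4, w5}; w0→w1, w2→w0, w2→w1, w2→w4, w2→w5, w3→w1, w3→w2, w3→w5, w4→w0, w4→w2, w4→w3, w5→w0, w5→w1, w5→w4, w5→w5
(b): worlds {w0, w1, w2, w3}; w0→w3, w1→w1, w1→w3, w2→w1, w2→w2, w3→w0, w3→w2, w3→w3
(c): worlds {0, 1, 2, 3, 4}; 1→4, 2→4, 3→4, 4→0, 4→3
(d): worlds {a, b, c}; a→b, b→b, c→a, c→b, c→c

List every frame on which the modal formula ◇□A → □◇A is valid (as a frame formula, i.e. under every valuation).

The schema corresponds to convergence: ∀x ∀y ∀z (Rxy ∧ Rxz → ∃w (Ryw ∧ Rzw)).
(a): fails — Rw0w1 and Rw0w1 but w1 and w1 have no common successor.
(b): fails — Rw3w2 and Rw3w0 but w2 and w0 have no common successor.
(c): fails — R43 and R40 but 3 and 0 have no common successor.
(d): holds.
Valid on: (d).

(d)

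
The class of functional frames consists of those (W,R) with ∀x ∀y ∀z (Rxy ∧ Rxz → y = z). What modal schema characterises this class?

The condition is partial functionality. The CD schema ◇p → □p defines it.
Suppose ◇p→□p is valid. Take Rxy, Rxz and set V(p)={y}. Then ◇p at x, so □p at x, so p at z, i.e. z=y.

◇p → □p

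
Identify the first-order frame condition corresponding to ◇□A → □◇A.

This is the .2 axiom.
It corresponds to convergence: ∀x ∀y ∀z (Rxy ∧ Rxz → ∃w (Ryw ∧ Rzw)).

convergence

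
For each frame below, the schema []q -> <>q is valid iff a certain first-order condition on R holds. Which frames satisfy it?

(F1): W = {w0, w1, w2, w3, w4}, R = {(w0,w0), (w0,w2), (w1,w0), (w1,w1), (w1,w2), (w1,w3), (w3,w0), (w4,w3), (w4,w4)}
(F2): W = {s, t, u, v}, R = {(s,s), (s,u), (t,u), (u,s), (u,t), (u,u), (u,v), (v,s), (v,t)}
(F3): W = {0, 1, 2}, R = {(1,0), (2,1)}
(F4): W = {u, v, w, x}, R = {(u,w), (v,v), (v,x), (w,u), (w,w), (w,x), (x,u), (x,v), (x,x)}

The schema corresponds to seriality: forall x exists y Rxy.
(F1): fails — world w2 has no successor.
(F2): ✓.
(F3): fails — world 0 has no successor.
(F4): ✓.
Valid on: (F2), (F4).

(F2), (F4)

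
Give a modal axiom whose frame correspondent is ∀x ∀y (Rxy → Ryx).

p → □◇p

The condition is symmetry. The B schema p → □◇p defines it.
Suppose p→□◇p is valid. Take Rxy and set V(p)={x}. Then p at x, so □◇p at x, so ◇p at y, so some z with Ryz has p; z=x, i.e. Ryx.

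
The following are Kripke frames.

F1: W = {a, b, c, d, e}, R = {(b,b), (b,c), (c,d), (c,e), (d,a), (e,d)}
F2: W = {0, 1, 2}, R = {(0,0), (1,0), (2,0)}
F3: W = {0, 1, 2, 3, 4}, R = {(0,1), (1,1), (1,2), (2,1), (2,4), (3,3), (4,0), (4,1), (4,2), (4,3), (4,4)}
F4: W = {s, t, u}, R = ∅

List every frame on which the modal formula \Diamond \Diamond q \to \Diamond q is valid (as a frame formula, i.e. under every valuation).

This is the axiom for transitivity; its first-order frame correspondent is \forall x \forall y \forall z (Rxy \wedge Ryz \to Rxz).
F1: fails — Rbc and Rcd but not Rbd.
F2: holds.
F3: fails — R12 and R24 but not R14.
F4: holds.
Valid on: F2, F4.

F2, F4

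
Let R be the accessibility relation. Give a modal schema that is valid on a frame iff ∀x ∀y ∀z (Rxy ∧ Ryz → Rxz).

□r → □□r

This is transitivity; the standard corresponding axiom is 4: □r → □□r.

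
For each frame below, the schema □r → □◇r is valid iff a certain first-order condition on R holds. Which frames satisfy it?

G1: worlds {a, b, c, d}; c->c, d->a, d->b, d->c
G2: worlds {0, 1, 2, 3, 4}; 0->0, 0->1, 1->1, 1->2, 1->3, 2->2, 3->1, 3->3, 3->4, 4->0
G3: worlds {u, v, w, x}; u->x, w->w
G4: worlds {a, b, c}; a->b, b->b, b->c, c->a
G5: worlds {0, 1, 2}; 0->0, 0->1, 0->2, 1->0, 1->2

Frame correspondent (Sahlqvist): ∀x ∀z (xRz → ∃w (xRw ∧ zRw)) — i.e. a generalized confluence (Geach) condition.
G1: fails — dRa but no w with dRw and aRw.
G2: fails — 3R4 but no w with 3Rw and 4Rw.
G3: fails — uRx but no t with uRt and xRt.
G4: fails — bRc but no w with bRw and cRw.
G5: fails — 0R2 but no w with 0Rw and 2Rw.

none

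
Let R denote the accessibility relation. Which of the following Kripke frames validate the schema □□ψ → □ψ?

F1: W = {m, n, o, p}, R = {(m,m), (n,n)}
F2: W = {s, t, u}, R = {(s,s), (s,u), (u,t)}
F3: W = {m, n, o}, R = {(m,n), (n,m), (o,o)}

F1

The schema corresponds to density: ∀x ∀y (Rxy → ∃z (Rxz ∧ Rzy)).
F1: condition met.
F2: fails — Rut but no z with Ruz and Rzt.
F3: fails — Rnm but no z with Rnz and Rzm.
Valid on: F1.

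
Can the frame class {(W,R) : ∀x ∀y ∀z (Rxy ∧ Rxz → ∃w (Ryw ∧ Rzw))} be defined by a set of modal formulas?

Yes: it is convergence, defined by the .2 schema ◇□p → □◇p.
Suppose ◇□p→□◇p is valid. Take Rxy, Rxz and set V(p)={w : Ryw}. Then □p at y so ◇□p at x, so □◇p at x, so ◇p at z, giving w with Rzw and Ryw.

Yes — defined by ◇□p → □◇p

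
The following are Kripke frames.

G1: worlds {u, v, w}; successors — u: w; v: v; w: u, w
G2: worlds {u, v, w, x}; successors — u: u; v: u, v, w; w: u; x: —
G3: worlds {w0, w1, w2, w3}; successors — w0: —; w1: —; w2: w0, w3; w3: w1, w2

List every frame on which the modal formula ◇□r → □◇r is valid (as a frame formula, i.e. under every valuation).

Frame correspondent (Sahlqvist): ∀x ∀y ∀z (Rxy ∧ Rxz → ∃w (Ryw ∧ Rzw)) — i.e. convergence.
G1: satisfies the condition.
G2: satisfies the condition.
G3: fails — Rw2w0 and Rw2w0 but w0 and w0 have no common successor.
Valid on: G1, G2.

G1, G2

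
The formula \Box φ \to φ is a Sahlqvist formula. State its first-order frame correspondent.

Suppose □φ→φ is valid. At any x set V(φ)={w : Rxw}. Then □φ holds at x, so φ holds at x, i.e. Rxx.

Reflexivity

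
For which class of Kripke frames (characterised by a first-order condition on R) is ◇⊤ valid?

seriality: ∀x ∃y Rxy

◇⊤ holds at w iff w has a successor, so frame-validity of ◇⊤ is exactly seriality. Equivalently via □φ → ◇φ:
Suppose □φ→◇φ is valid. At any x set V(φ)=W. Then □φ at x, so ◇φ at x, so x has a successor.
Conversely, any frame satisfying ∀x ∃y Rxy validates the schema.
So the correspondent is seriality.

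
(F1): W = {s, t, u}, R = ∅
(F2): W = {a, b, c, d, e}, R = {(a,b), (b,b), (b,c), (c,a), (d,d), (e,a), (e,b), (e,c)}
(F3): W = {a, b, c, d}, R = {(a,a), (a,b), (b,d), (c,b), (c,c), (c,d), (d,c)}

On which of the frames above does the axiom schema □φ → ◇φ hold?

(F2), (F3)

Frame correspondent (Sahlqvist): ∀x ∃y Rxy — i.e. seriality.
(F1): fails — world s has no successor.
(F2): condition met.
(F3): condition met.
Valid on: (F2), (F3).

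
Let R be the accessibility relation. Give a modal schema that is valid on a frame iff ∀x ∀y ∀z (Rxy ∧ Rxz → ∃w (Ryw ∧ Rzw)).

◇□p → □◇p

This is convergence; the standard corresponding axiom is .2: ◇□p → □◇p.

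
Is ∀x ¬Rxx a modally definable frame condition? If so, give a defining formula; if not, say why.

Not definable by any modal formula

If a class were modally definable it would be closed under surjective bounded morphisms (Goldblatt–Thomason).
The 5-cycle (worlds w0,w1,w2,w3,w4 with w0→w1→w2→w3→w4→w0) is irreflexive, and the map sending every world to a single reflexive point • is a surjective bounded morphism (forth: every edge maps to (•,•); back: every world has a successor). So any modal formula valid on the 5-cycle is also valid on the reflexive point, which is not irreflexive.
So the class is not modally definable.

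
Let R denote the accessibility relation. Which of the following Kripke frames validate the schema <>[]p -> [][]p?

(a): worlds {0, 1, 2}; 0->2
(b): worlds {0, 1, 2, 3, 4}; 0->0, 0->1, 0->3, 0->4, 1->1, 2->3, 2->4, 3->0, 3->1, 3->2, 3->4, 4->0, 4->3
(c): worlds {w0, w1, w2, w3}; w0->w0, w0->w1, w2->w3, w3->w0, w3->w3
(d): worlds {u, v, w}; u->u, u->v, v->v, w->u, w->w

The schema corresponds to a generalized confluence (Geach) condition: forall x forall y forall z ((xRy & x R^2 z) -> exists w (yRw & z = w)).
(a): ✓.
(b): fails — 0R0, 0R²2 but no w with 0Rw and 2=w.
(c): fails — w0Rw1, w0R²w0 but no w with w1Rw and w0=w.
(d): fails — uRv, uR²u but no t with vRt and u=t.

(a)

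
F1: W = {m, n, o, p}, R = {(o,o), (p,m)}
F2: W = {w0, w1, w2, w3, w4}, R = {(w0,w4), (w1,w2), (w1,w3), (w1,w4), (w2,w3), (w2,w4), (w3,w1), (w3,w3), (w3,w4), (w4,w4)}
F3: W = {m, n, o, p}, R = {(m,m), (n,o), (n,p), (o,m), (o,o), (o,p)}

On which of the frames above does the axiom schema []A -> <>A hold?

Frame correspondent (Sahlqvist): forall x exists y Rxy — i.e. seriality.
F1: fails — world m has no successor.
F2: holds.
F3: fails — world p has no successor.
Valid on: F2.

F2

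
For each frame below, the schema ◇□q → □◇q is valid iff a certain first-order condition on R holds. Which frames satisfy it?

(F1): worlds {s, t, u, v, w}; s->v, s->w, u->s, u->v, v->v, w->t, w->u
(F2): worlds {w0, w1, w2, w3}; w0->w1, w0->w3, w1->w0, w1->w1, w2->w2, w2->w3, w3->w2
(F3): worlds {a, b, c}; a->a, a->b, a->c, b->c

none

The schema corresponds to convergence: ∀x ∀y ∀z (Rxy ∧ Rxz → ∃w (Ryw ∧ Rzw)).
(F1): fails — Rsv and Rsw but v and w have no common successor.
(F2): fails — Rw0w1 and Rw0w3 but w1 and w3 have no common successor.
(F3): fails — Raa and Rac but a and c have no common successor.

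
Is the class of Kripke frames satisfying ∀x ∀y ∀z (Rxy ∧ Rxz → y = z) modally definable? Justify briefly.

Definable; ◇r → □r defines it

This is a Sahlqvist condition; the CD axiom ◇r → □r defines it.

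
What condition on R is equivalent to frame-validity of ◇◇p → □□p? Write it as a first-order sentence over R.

This is a Sahlqvist (Geach-type) schema ◇^2□^0p → □^2◇^0p.
First-order correspondent: ∀x ∀y ∀z ((xR²y ∧ xR²z) → ∃w (y = w ∧ z = w)).

∀x ∀y ∀z ((xR²y ∧ xR²z) → ∃w (y = w ∧ z = w))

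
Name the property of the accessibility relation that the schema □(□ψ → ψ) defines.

Suppose □(□ψ→ψ) is valid. Take Rxy and set V(ψ)={w : Ryw}. Then at y, □ψ holds; since □(□ψ→ψ) at x, □ψ→ψ at y, so ψ at y, i.e. Ryy.

shift-reflexivity: ∀x ∀y (Rxy → Ryy)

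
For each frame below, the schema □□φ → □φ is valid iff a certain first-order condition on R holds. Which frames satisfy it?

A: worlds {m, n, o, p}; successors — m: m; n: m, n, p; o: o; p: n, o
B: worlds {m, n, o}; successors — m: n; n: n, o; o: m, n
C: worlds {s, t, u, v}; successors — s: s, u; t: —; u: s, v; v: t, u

A

The schema corresponds to density: ∀x ∀y (Rxy → ∃z (Rxz ∧ Rzy)).
A: holds.
B: fails — Rom but no z with Roz and Rzm.
C: fails — Ruv but no z with Ruz and Rzv.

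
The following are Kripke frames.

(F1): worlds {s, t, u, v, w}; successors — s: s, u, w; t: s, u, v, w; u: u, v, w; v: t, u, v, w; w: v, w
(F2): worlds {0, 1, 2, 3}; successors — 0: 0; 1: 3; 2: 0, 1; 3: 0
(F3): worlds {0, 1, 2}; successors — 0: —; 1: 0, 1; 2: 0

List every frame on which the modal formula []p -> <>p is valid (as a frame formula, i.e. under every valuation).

Frame correspondent (Sahlqvist): forall x exists y Rxy — i.e. seriality.
(F1): condition met.
(F2): condition met.
(F3): fails — world 0 has no successor.

(F1), (F2)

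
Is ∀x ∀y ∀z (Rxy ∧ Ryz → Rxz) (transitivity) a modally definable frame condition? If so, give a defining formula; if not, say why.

This is a Sahlqvist condition; the 4 axiom □r → □□r defines it.

Yes, by □r → □□r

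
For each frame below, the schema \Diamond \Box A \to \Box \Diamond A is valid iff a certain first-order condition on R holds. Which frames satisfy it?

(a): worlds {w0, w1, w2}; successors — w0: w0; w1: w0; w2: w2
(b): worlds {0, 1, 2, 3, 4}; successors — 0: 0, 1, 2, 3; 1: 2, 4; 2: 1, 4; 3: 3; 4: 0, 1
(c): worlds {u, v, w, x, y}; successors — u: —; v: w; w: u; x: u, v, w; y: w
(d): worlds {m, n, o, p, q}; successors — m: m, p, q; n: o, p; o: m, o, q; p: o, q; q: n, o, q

This is the axiom for convergence; its first-order frame correspondent is \forall x \forall y \forall z (Rxy \wedge Rxz \to \exists w (Ryw \wedge Rzw)).
(a): satisfies the condition.
(b): fails — R02 and R03 but 2 and 3 have no common successor.
(c): fails — Rwu and Rwu but u and u have no common successor.
(d): satisfies the condition.
Valid on: (a), (d).

(a), (d)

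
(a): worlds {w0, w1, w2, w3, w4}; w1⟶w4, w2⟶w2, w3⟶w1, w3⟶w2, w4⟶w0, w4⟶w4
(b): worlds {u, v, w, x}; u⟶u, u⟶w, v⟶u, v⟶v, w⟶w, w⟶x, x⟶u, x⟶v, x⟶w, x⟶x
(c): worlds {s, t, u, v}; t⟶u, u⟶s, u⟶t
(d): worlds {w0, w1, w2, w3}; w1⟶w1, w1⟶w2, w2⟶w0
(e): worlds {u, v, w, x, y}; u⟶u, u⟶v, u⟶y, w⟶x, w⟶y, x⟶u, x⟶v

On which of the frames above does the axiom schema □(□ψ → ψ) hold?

This is the axiom for shift-reflexivity; its first-order frame correspondent is ∀x ∀y (Rxy → Ryy).
(a): fails — Rw3w1 but not Rw1w1.
(b): holds.
(c): fails — Rus but not Rss.
(d): fails — Rw1w2 but not Rw2w2.
(e): fails — Ruv but not Rvv.
Valid on: (b).

(b)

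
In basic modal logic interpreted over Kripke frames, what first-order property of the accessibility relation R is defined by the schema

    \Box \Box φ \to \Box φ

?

density

Suppose □□φ→□φ is valid. Take Rxy and set V(φ)={w : xR²w}. Then □□φ at x, so □φ at x, so φ at y, i.e. ∃z(Rxz∧Rzy).
Conversely, any frame satisfying \forall x \forall y (Rxy \to \exists z (Rxz \wedge Rzy)) validates the schema.
Frame condition: \forall x \forall y (Rxy \to \exists z (Rxz \wedge Rzy)).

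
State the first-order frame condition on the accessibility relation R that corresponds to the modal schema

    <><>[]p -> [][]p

This is a Sahlqvist (Geach-type) schema ◇^2□^1p → □^2◇^0p.
Minimal-valuation argument: fix x; take any y with xR^2y and any z with xR^2z. Set V(p) to the set of worlds R-reachable from y in exactly 1 step. Then □^1p holds at y, so the antecedent holds at x; validity forces ◇^0p at z, giving a w with zR^0w and yR^1w.
First-order correspondent: forall x forall y forall z ((x R^2 y & x R^2 z) -> exists w (yRw & z = w)).

forall x forall y forall z ((x R^2 y & x R^2 z) -> exists w (yRw & z = w))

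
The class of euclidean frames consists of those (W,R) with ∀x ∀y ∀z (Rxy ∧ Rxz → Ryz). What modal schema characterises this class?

◇s → □◇s

This is the Euclidean property; the standard corresponding axiom is 5: ◇s → □◇s.
Suppose ◇s→□◇s is valid. Take Rxy, Rxz and set V(s)={y}. Then ◇s at x, so □◇s at x, so ◇s at z, so some w with Rzw has s; w=y, i.e. Rzy. By symmetry of the argument, Ryz.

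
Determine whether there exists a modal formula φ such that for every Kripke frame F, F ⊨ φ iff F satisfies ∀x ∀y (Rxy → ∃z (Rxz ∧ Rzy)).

This is a Sahlqvist condition; the C4 axiom □□r → □r defines it.
Suppose □□r→□r is valid. Take Rxy and set V(r)={w : xR²w}. Then □□r at x, so □r at x, so r at y, i.e. ∃z(Rxz∧Rzy).

Definable; □□r → □r defines it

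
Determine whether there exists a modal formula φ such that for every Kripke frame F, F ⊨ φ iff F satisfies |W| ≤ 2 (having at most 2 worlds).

Modal frame validity is preserved under disjoint unions.
Any modal formula valid on each of 3 disjoint one-world frames is valid on their disjoint union (validity is preserved under disjoint unions). Each one-world frame has |W|=1≤2, but the union has |W|=3.
So the class is not modally definable.

Not modally definable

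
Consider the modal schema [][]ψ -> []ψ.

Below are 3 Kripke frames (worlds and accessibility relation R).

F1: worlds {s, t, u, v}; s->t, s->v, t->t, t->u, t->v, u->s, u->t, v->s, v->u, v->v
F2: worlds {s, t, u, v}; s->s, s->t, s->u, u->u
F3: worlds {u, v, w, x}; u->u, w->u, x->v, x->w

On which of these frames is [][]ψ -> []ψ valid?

F2

The schema corresponds to density: forall x forall y (Rxy -> exists z (Rxz & Rzy)).
F1: fails — Rus but no z with Ruz and Rzs.
F2: ✓.
F3: fails — Rxw but no z with Rxz and Rzw.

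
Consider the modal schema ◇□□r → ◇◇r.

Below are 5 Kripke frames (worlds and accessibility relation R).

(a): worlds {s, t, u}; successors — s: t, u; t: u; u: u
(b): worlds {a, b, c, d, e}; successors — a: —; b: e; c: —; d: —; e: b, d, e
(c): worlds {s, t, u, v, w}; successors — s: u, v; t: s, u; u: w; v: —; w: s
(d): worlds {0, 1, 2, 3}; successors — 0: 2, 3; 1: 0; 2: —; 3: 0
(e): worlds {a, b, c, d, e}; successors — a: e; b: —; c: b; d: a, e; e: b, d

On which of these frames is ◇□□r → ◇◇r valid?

(a)

Frame correspondent (Sahlqvist): ∀x ∀y (xRy → ∃w (yR²w ∧ xR²w)) — i.e. a generalized confluence (Geach) condition.
(a): condition met.
(b): fails — eRd but no w with dR²w and eR²w.
(c): fails — sRu but no w* with uR²w* and sR²w*.
(d): fails — 0R2 but no w with 2R²w and 0R²w.
(e): fails — aRe but no w with eR²w and aR²w.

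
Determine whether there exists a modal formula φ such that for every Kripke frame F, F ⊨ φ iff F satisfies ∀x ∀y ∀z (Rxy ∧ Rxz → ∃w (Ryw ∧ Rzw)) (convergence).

Yes — defined by ◇□r → □◇r

Yes: it is convergence, defined by the .2 schema ◇□r → □◇r.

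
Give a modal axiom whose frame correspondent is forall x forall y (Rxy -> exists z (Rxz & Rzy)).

□□p → □p

The condition is density. The C4 schema □□p → □p defines it.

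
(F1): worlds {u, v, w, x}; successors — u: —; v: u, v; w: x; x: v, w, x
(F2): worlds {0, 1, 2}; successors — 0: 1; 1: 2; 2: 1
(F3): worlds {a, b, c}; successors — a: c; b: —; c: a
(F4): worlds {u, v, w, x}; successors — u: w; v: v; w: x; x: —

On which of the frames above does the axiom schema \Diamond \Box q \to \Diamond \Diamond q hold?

Frame correspondent (Sahlqvist): \forall x \forall y (xRy \to \exists w (yRw \wedge x R^2 w)) — i.e. a generalized confluence (Geach) condition.
(F1): fails — vRu but no t with uRt and vR²t.
(F2): holds.
(F3): holds.
(F4): fails — wRx but no t with xRt and wR²t.
Valid on: (F2), (F3).

(F2), (F3)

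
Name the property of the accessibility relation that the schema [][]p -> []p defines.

Suppose □□p→□p is valid. Take Rxy and set V(p)={w : xR²w}. Then □□p at x, so □p at x, so p at y, i.e. ∃z(Rxz∧Rzy).
The converse is a direct semantic check.
So the correspondent is density.

density: forall x forall y (Rxy -> exists z (Rxz & Rzy))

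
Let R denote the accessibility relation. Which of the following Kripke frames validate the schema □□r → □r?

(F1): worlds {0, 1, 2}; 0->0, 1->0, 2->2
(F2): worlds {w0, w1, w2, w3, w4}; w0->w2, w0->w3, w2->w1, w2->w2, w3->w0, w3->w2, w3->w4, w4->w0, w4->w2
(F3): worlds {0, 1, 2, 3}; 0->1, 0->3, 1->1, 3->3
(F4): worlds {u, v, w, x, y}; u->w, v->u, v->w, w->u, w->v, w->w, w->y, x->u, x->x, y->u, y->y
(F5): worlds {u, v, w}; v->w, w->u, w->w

(F1), (F3), (F4), (F5)

The schema corresponds to density: ∀x ∀y (Rxy → ∃z (Rxz ∧ Rzy)).
(F1): condition met.
(F2): fails — Rw4w0 but no z with Rw4z and Rzw0.
(F3): condition met.
(F4): condition met.
(F5): condition met.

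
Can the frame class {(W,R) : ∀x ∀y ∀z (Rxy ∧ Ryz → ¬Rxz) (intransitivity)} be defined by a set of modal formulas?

Modal frame validity is preserved under surjective bounded morphisms.
The 7-cycle (worlds s,t,u,v,w,x,y with s→t→u→v→w→x→y→s) is intransitive. Mapping every world to a single reflexive point • is a surjective bounded morphism; the reflexive point is not intransitive (R••∧R•• but R••).
Hence intransitivity is not modally definable.

No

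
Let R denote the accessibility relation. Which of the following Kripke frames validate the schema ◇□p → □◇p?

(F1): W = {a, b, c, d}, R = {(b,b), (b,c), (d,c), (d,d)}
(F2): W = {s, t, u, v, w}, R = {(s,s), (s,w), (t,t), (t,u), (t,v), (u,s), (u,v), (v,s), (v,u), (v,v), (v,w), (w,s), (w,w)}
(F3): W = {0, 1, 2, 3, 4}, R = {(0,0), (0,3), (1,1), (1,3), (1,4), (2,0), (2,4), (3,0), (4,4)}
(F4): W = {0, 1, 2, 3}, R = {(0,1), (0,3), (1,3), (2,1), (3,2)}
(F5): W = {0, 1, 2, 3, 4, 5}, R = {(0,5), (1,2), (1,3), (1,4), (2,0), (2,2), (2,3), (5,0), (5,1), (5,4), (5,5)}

Frame correspondent (Sahlqvist): ∀x ∀y ∀z (Rxy ∧ Rxz → ∃w (Ryw ∧ Rzw)) — i.e. convergence.
(F1): fails — Rbc and Rbc but c and c have no common successor.
(F2): ✓.
(F3): fails — R11 and R13 but 1 and 3 have no common successor.
(F4): fails — R01 and R03 but 1 and 3 have no common successor.
(F5): fails — R12 and R14 but 2 and 4 have no common successor.
Valid on: (F2).

(F2)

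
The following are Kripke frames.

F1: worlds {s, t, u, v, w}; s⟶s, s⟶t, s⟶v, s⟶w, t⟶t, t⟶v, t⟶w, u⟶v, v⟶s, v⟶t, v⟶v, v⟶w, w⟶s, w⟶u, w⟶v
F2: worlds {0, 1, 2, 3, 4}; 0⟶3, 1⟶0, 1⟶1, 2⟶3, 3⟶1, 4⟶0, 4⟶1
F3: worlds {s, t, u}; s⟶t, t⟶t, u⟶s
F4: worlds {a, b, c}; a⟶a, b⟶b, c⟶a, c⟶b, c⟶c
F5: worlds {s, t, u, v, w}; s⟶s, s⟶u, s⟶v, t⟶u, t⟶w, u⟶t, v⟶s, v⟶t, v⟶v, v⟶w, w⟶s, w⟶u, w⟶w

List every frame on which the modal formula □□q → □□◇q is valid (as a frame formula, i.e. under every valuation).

F1, F3, F4

Frame correspondent (Sahlqvist): ∀x ∀z (xR²z → ∃w (xR²w ∧ zRw)) — i.e. a generalized confluence (Geach) condition.
F1: condition met.
F2: fails — 3R²0 but no w with 3R²w and 0Rw.
F3: condition met.
F4: condition met.
F5: fails — uR²u but no w* with uR²w* and uRw*.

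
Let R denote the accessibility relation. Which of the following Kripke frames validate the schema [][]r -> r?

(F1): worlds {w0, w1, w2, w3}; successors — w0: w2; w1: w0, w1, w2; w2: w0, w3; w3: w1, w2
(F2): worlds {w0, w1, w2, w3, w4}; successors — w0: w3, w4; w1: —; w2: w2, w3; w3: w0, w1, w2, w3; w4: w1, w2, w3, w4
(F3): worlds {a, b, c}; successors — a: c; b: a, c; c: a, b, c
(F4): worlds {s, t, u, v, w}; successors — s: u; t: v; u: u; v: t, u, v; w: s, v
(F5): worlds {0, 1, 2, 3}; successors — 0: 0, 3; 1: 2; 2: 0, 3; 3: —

(F1), (F3)

This is the axiom for a generalized confluence (Geach) condition; its first-order frame correspondent is forall x exists w (x R^2 w & x = w).
(F1): condition met.
(F2): fails — at w1 but no w with w1R²w and w1=w.
(F3): condition met.
(F4): fails — at s but no w* with sR²w* and s=w*.
(F5): fails — at 1 but no w with 1R²w and 1=w.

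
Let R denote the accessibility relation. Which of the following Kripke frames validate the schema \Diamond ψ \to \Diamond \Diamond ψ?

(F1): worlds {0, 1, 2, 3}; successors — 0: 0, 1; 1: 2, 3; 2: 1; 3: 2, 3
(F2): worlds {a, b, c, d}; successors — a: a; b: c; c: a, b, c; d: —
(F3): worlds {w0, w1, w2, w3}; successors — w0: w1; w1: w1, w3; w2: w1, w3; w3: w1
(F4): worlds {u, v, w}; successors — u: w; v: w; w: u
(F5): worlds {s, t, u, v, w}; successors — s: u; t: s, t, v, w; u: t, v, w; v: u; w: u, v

This is the axiom for a generalized confluence (Geach) condition; its first-order frame correspondent is \forall x \forall y (xRy \to \exists w (y = w \wedge x R^2 w)).
(F1): fails — 2R1 but no w with 1=w and 2R²w.
(F2): condition met.
(F3): condition met.
(F4): fails — uRw but no t with w=t and uR²t.
(F5): fails — sRu but no w* with u=w* and sR²w*.

(F2), (F3)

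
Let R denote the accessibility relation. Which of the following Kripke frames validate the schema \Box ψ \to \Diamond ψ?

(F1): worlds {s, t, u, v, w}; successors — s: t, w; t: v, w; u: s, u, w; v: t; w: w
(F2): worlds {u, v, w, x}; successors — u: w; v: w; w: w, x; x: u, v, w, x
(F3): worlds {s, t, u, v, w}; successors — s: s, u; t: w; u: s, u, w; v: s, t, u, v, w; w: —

(F1), (F2)

The schema corresponds to seriality: \forall x \exists y Rxy.
(F1): satisfies the condition.
(F2): satisfies the condition.
(F3): fails — world w has no successor.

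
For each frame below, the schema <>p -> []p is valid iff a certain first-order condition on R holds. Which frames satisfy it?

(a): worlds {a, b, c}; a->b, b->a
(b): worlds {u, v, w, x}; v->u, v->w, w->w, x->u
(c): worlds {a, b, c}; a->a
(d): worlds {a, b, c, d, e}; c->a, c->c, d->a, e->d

(a), (c)

Frame correspondent (Sahlqvist): forall x forall y forall z (Rxy & Rxz -> y = z) — i.e. partial functionality.
(a): condition met.
(b): fails — v sees both u and w.
(c): condition met.
(d): fails — c sees both a and c.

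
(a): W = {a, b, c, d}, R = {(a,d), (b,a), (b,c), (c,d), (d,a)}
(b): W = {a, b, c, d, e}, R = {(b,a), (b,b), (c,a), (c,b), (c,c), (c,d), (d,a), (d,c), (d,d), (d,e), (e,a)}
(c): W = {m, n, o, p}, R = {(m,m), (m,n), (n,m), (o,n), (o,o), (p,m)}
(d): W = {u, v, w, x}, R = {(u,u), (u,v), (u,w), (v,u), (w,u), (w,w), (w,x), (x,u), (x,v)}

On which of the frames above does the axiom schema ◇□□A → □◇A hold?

Frame correspondent (Sahlqvist): ∀x ∀y ∀z ((xRy ∧ xRz) → ∃w (yR²w ∧ zRw)) — i.e. a generalized confluence (Geach) condition.
(a): fails — aRd, aRd but no w with dR²w and dRw.
(b): fails — bRa, bRa but no w with aR²w and aRw.
(c): satisfies the condition.
(d): satisfies the condition.
Valid on: (c), (d).

(c), (d)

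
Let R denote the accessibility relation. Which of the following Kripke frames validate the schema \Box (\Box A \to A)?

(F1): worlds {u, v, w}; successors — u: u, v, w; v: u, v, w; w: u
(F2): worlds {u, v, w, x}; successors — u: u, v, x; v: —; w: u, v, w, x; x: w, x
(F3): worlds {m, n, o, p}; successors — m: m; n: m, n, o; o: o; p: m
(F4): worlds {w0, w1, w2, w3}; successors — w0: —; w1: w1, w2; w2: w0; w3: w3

The schema corresponds to shift-reflexivity: \forall x \forall y (Rxy \to Ryy).
(F1): fails — Ruw but not Rww.
(F2): fails — Ruv but not Rvv.
(F3): satisfies the condition.
(F4): fails — Rw1w2 but not Rw2w2.
Valid on: (F3).

(F3)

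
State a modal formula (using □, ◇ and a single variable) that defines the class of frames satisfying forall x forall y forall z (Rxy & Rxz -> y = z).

◇q → □q

This is partial functionality; the standard corresponding axiom is CD: ◇q → □q.
Suppose ◇q→□q is valid. Take Rxy, Rxz and set V(q)={y}. Then ◇q at x, so □q at x, so q at z, i.e. z=y.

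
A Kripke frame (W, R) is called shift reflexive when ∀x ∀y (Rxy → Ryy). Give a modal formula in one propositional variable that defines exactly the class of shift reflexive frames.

The condition is shift-reflexivity. The T□ schema □(□s → s) defines it.
Suppose □(□s→s) is valid. Take Rxy and set V(s)={w : Ryw}. Then at y, □s holds; since □(□s→s) at x, □s→s at y, so s at y, i.e. Ryy.

□(□s → s)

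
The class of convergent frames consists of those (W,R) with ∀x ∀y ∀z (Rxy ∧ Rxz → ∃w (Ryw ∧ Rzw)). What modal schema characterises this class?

◇□p → □◇p

The condition is convergence. The .2 schema ◇□p → □◇p defines it.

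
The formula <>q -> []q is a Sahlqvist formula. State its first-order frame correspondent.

partial functionality

This is the CD axiom.
It corresponds to partial functionality: forall x forall y forall z (Rxy & Rxz -> y = z).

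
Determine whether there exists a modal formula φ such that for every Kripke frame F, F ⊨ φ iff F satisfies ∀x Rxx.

This is a Sahlqvist condition; the T axiom □r → r defines it.

Yes, by □r → r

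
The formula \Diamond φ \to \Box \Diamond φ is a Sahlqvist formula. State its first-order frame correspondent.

the Euclidean property

Suppose ◇φ→□◇φ is valid. Take Rxy, Rxz and set V(φ)={y}. Then ◇φ at x, so □◇φ at x, so ◇φ at z, so some w with Rzw has φ; w=y, i.e. Rzy. By symmetry of the argument, Ryz.
Conversely, any frame satisfying \forall x \forall y \forall z (Rxy \wedge Rxz \to Ryz) validates the schema.
So the correspondent is the Euclidean property.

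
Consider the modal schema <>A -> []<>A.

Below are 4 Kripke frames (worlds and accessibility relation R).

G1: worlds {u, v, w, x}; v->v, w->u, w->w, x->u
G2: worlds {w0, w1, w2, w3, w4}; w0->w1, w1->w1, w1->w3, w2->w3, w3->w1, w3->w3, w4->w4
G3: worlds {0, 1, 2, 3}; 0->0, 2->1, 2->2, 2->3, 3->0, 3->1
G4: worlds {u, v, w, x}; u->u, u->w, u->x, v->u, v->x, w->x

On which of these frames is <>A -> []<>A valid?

Frame correspondent (Sahlqvist): forall x forall y forall z (Rxy & Rxz -> Ryz) — i.e. the Euclidean property.
G1: fails — Rwu and Rww but not Ruw.
G2: ✓.
G3: fails — R23 and R23 but not R33.
G4: fails — Ruw and Ruw but not Rww.
Valid on: G2.

G2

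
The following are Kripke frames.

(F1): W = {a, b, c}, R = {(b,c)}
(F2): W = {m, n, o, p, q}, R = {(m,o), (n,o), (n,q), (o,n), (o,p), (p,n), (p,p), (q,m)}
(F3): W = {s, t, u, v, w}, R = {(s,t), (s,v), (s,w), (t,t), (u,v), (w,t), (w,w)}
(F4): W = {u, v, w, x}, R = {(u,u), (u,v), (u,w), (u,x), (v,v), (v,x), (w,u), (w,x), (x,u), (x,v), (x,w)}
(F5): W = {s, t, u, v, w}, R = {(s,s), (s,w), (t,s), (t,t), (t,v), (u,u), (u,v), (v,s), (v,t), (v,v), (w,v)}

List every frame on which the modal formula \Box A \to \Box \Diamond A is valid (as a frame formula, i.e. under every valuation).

Frame correspondent (Sahlqvist): \forall x \forall z (xRz \to \exists w (xRw \wedge zRw)) — i.e. a generalized confluence (Geach) condition.
(F1): fails — bRc but no w with bRw and cRw.
(F2): fails — mRo but no w with mRw and oRw.
(F3): fails — sRv but no w* with sRw* and vRw*.
(F4): holds.
(F5): fails — sRw but no w* with sRw* and wRw*.

(F4)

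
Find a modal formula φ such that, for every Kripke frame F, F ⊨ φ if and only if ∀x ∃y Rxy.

□p → ◇p

This is seriality; the standard corresponding axiom is D: □p → ◇p.
Suppose □p→◇p is valid. At any x set V(p)=W. Then □p at x, so ◇p at x, so x has a successor.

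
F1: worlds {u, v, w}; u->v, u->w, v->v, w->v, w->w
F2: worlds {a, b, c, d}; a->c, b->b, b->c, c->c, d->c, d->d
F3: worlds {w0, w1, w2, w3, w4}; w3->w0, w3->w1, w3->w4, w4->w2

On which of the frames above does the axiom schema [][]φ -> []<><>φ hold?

This is the axiom for a generalized confluence (Geach) condition; its first-order frame correspondent is forall x forall z (xRz -> exists w (x R^2 w & z R^2 w)).
F1: holds.
F2: holds.
F3: fails — w3Rw0 but no w with w3R²w and w0R²w.

F1, F2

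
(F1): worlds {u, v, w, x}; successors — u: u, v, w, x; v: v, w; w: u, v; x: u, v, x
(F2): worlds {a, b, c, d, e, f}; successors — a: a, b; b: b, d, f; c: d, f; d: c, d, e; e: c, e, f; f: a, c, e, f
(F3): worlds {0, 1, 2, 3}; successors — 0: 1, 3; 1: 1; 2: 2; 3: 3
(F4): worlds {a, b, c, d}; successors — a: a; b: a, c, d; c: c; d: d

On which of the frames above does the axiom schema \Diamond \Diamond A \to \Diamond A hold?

(F3), (F4)

The schema corresponds to transitivity: \forall x \forall y \forall z (Rxy \wedge Ryz \to Rxz).
(F1): fails — Rwu and Ruw but not Rww.
(F2): fails — Rcd and Rdc but not Rcc.
(F3): condition met.
(F4): condition met.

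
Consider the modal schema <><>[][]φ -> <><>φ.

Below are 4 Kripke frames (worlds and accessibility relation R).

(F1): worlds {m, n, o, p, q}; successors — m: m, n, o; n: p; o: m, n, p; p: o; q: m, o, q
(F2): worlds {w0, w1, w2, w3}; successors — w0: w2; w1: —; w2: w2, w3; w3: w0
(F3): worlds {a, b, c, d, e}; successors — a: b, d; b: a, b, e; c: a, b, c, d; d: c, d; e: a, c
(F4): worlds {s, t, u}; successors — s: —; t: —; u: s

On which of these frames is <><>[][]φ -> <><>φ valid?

Frame correspondent (Sahlqvist): forall x forall y (x R^2 y -> exists w (y R^2 w & x R^2 w)) — i.e. a generalized confluence (Geach) condition.
(F1): fails — pR²n but no w with nR²w and pR²w.
(F2): condition met.
(F3): condition met.
(F4): condition met.
Valid on: (F2), (F3), (F4).

(F2), (F3), (F4)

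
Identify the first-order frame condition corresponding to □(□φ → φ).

shift-reflexivity

This is the T□ axiom.
Its frame correspondent is shift-reflexivity — ∀x ∀y (Rxy → Ryy).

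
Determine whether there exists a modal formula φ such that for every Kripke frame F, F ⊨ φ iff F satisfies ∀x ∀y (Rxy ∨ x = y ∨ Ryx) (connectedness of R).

Modal frame validity is preserved under disjoint unions.
Take 3 disjoint single-world reflexive frames: each is trivially connected, but their disjoint union has 3 worlds with no edge between distinct components, so it is not connected.
So the class is not modally definable.

No — not modally definable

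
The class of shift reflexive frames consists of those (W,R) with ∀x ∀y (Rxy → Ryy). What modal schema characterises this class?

□(□r → r)

This is shift-reflexivity; the standard corresponding axiom is T□: □(□r → r).
Suppose □(□r→r) is valid. Take Rxy and set V(r)={w : Ryw}. Then at y, □r holds; since □(□r→r) at x, □r→r at y, so r at y, i.e. Ryy.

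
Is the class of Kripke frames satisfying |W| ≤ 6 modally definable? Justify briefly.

Any modally definable frame class is closed under disjoint unions.
Any modal formula valid on each of 7 disjoint one-world frames is valid on their disjoint union (validity is preserved under disjoint unions). Each one-world frame has |W|=1≤6, but the union has |W|=7.
So no modal formula (or set of formulas) defines exactly the |W|≤6 frames.

Not modally definable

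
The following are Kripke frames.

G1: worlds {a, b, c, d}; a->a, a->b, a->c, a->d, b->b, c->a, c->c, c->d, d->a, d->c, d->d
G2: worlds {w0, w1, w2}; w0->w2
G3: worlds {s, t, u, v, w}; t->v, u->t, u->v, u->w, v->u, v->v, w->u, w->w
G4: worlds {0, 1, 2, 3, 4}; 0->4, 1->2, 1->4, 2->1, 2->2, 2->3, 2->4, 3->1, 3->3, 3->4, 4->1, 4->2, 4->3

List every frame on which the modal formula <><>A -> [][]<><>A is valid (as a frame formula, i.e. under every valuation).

The schema corresponds to a generalized confluence (Geach) condition: forall x forall y forall z ((x R^2 y & x R^2 z) -> exists w (y = w & z R^2 w)).
G1: fails — aR²a, aR²b but no w with a=w and bR²w.
G2: satisfies the condition.
G3: fails — vR²t, vR²t but no w* with t=w* and tR²w*.
G4: satisfies the condition.
Valid on: G2, G4.

G2, G4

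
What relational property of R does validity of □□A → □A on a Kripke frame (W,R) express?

This schema is the C4 axiom.
Its frame correspondent is density — ∀x ∀y (Rxy → ∃z (Rxz ∧ Rzy)).

density: ∀x ∀y (Rxy → ∃z (Rxz ∧ Rzy))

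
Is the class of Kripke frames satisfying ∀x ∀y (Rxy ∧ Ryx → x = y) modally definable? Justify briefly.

Modal frame validity is preserved under surjective bounded morphisms.
The 8-cycle (worlds w0,w1,w2,w3,w4,w5,w6,w7 with w0→w1→w2→w3→w4→w5→w6→w7→w0) is antisymmetric. Sending even-indexed worlds to s and odd-indexed worlds to t is a surjective bounded morphism onto the two-world frame with s↔t, which is not antisymmetric.
So the class is not modally definable.

No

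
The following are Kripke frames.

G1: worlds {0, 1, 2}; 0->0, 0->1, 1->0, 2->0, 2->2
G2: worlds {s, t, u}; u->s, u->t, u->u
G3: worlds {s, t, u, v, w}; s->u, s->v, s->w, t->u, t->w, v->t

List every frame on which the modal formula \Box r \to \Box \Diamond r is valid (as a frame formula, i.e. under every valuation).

G1

The schema corresponds to a generalized confluence (Geach) condition: \forall x \forall z (xRz \to \exists w (xRw \wedge zRw)).
G1: satisfies the condition.
G2: fails — uRs but no w with uRw and sRw.
G3: fails — sRu but no w* with sRw* and uRw*.
Valid on: G1.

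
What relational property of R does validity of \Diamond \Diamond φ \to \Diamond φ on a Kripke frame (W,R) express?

Transitivity

This schema is equivalent to the 4 axiom □φ → □□φ.
It corresponds to transitivity: \forall x \forall y \forall z (Rxy \wedge Ryz \to Rxz).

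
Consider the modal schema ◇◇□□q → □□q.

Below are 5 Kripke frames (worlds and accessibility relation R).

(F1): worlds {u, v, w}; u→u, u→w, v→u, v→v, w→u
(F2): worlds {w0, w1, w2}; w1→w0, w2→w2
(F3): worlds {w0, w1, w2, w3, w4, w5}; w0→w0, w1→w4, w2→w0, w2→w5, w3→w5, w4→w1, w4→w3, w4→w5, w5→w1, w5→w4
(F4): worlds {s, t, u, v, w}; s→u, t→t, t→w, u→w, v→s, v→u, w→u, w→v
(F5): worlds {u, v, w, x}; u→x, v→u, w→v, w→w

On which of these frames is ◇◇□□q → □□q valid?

(F2)

Frame correspondent (Sahlqvist): ∀x ∀y ∀z ((xR²y ∧ xR²z) → ∃w (yR²w ∧ z = w)) — i.e. a generalized confluence (Geach) condition.
(F1): fails — vR²u, vR²v but no t with uR²t and v=t.
(F2): satisfies the condition.
(F3): fails — w1R²w3, w1R²w3 but no w with w3R²w and w3=w.
(F4): fails — tR²u, tR²t but no w* with uR²w* and t=w*.
(F5): fails — vR²x, vR²x but no t with xR²t and x=t.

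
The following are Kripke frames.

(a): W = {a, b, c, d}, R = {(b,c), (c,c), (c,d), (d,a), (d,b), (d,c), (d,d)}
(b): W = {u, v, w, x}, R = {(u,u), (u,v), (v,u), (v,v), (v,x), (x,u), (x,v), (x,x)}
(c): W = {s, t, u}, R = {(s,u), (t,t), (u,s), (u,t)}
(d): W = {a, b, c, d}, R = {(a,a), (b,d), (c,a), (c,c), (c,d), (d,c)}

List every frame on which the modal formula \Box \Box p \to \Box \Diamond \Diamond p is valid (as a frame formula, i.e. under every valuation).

Frame correspondent (Sahlqvist): \forall x \forall z (xRz \to \exists w (x R^2 w \wedge z R^2 w)) — i.e. a generalized confluence (Geach) condition.
(a): fails — dRa but no w with dR²w and aR²w.
(b): condition met.
(c): condition met.
(d): condition met.

(b), (c), (d)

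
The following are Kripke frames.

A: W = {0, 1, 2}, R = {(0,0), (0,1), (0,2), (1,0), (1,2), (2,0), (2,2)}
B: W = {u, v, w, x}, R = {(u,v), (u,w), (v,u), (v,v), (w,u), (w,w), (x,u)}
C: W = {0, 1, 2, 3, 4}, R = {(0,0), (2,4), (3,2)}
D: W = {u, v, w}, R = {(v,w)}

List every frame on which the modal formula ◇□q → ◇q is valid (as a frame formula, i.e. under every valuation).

This is the axiom for a generalized confluence (Geach) condition; its first-order frame correspondent is ∀x ∀y (xRy → ∃w (yRw ∧ xRw)).
A: holds.
B: fails — xRu but no t with uRt and xRt.
C: fails — 2R4 but no w with 4Rw and 2Rw.
D: fails — vRw but no t with wRt and vRt.
Valid on: A.

A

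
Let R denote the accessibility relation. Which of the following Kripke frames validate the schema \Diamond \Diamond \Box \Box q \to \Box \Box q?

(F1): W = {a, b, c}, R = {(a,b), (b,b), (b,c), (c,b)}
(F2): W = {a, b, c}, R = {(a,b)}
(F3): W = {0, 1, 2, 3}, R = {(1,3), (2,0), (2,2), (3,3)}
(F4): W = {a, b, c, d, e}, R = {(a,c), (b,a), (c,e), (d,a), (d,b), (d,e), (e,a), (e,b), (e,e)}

This is the axiom for a generalized confluence (Geach) condition; its first-order frame correspondent is \forall x \forall y \forall z ((x R^2 y \wedge x R^2 z) \to \exists w (y R^2 w \wedge z = w)).
(F1): ✓.
(F2): ✓.
(F3): fails — 2R²0, 2R²0 but no w with 0R²w and 0=w.
(F4): fails — bR²c, bR²c but no w with cR²w and c=w.

(F1), (F2)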